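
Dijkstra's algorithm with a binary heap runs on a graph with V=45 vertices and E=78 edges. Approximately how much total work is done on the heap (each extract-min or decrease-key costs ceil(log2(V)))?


Dijkstra with a binary heap: each vertex is extracted once, each edge may relax once.
Each heap operation costs O(log V).
V + E = 45 + 78 = 123
ceil(log2(45)) = 6 (since 2^5 = 32 < 45 <= 64 = 2^6)
Total heap work = (V+E) * ceil(log2(V)) = 123 * 6 = 738


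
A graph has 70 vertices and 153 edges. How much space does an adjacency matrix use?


Adjacency matrix: V x V grid of entries
Space = V^2 = 70^2 = 70 * 70 = 4900


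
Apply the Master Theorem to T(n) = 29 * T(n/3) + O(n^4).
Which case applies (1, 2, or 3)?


The Master Theorem: T(n) = a*T(n/b) + O(n^c)
  a = 29, b = 3, c = 4
log_b(a) = log_3(29) ~ 3.065
Compare b^c with a: 3^4 = 81 > 29, so c > log_b(a).
Since c > log_b(a), Case 3 applies.
T(n) = O(n^4)
Master Theorem case = 3


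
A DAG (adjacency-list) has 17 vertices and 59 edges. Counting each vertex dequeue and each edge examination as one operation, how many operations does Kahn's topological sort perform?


V = 17 (vertex processing)
E = 59 (edge processing)
V + E = 17 + 59 = 76


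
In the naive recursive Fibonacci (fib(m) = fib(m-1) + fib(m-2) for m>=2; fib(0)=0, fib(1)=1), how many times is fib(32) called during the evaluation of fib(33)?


Let N(m) = number of times fib(m) is called while evaluating fib(33).
N(33) = 1 (the initial call).
N(32) = 1 (only fib(33) calls it).
For 1 <= m <= 31: fib(m) is called by fib(m+1) and fib(m+2), so
  N(m) = N(m+1) + N(m+2).
fib(0) is called only by fib(2), so N(0) = N(2).
Walk down from m=33:
  N(33)=1, N(32)=1
N(32) = 1


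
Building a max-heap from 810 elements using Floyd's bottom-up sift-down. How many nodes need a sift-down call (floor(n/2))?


In a heap of 810 elements (0-indexed array):
  Last element index: 809
  Parent of last element: floor((809 - 1) / 2) = 404
  Internal nodes: indices 0 to 404
  Count = floor(810/2) = 405


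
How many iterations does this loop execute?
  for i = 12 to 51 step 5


The loop variable i takes values starting at 12 and increments by 5 each iteration.
Sequence: i = 12, 17, 22, 27, 32, 37, 42, 47
The upper bound 51 is inclusive, so the count is floor((last - first) / step) + 1:
floor((51 - 12) / 5) + 1 = floor(39/5) + 1 = 7 + 1 = 8


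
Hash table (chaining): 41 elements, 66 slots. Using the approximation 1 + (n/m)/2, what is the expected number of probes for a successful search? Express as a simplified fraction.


Computing expected probes:
alpha = 41/66
= 1 + alpha/2
= 1 + 41/(2*66)
= (2*66 + 41) / (2*66)
= 173/132


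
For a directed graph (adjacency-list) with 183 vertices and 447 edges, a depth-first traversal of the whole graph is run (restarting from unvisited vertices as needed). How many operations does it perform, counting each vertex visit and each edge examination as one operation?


A full DFS traversal visits each vertex once and examines each edge once.
V = 183
E = 447
Sum = 183 + 447 = 630


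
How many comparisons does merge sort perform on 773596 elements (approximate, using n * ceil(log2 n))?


Recursion depth: ceil(log2(773596)) = 20
Each recursion level merges n = 773596 elements
Total = 773596 * 20 = 15471920


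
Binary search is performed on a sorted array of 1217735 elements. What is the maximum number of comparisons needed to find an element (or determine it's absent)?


Binary search halves the search space each comparison:
  Step 1: search space = 1217735 -> 608867
  Step 2: search space = 608867 -> 304433
  Step 3: search space = 304433 -> 152216
  Step 4: search space = 152216 -> 76108
  Step 5: search space = 76108 -> 38054
  Step 6: search space = 38054 -> 19027
  Step 7: search space = 19027 -> 9513
  Step 8: search space = 9513 -> 4756
  Step 9: search space = 4756 -> 2378
  Step 10: search space = 2378 -> 1189
  Step 11: search space = 1189 -> 594
  Step 12: search space = 594 -> 297
  Step 13: search space = 297 -> 148
  Step 14: search space = 148 -> 74
  Step 15: search space = 74 -> 37
  Step 16: search space = 37 -> 18
  Step 17: search space = 18 -> 9
  Step 18: search space = 9 -> 4
  Step 19: search space = 4 -> 2
  Step 20: search space = 2 -> 1
  Step 21: search space = 1 (final check)
Maximum comparisons = floor(log2(1217735)) + 1 = 20 + 1 = 21


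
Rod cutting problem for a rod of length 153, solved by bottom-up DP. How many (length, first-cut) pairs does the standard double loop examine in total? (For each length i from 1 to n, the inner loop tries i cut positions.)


For each subproblem length i = 1..153, the inner loop considers i possible first cuts.
Total = 1 + 2 + ... + 153
= 153*(153+1)/2
= 153*154/2 = 11781


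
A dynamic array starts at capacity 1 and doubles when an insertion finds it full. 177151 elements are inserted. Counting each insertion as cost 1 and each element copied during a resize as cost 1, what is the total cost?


n = 177151
Insertion costs: 177151
Resizes copy 1, 2, 4, ... up to the largest power of 2 that is <= n-1 = 177150, i.e. 131072.
Copy costs = 1 + 2 + 4 + 8 + 16 + 32 + 64 + 128 + 256 + 512 + 1024 + 2048 + 4096 + 8192 + 16384 + 32768 + 65536 + 131072 = 262143
Total = 177151 + 262143 = 439294


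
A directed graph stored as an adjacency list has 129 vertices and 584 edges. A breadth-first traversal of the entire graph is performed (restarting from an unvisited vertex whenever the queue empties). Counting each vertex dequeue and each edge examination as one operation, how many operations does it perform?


A full BFS traversal dequeues each vertex once and examines each edge once.
Vertex visits: 129
Edge visits: 584
V + E = 129 + 584 = 713


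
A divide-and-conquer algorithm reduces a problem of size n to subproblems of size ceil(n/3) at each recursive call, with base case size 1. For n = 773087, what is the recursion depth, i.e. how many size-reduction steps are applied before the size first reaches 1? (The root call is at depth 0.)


Each step divides the size by 3 (rounding up); after k steps the size is ceil(n/3^k), which equals 1 exactly when 3^k >= n.
So the depth is the smallest k with 3^k >= 773087, i.e. ceil(log_3(773087)).
3^12 = 531441 < 773087 <= 1594323 = 3^13
Recursion depth = 13


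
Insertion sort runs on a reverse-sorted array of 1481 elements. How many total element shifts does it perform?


Sum of shifts = 1 + 2 + 3 + ... + 1480
= 1481 * 1480 / 2
= 2191880 / 2
= 1095940


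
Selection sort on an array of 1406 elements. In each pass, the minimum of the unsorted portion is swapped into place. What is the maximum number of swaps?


Selection sort performs one swap per pass:
  Pass 1: find min in positions 0 to 1405, swap with position 0
  Pass 2: find min in positions 1 to 1405, swap with position 1
  Pass 3: find min in positions 2 to 1405, swap with position 2
  Pass 4: find min in positions 3 to 1405, swap with position 3
  Pass 5: find min in positions 4 to 1405, swap with position 4
  ... (1400 more passes)
Total passes (and swaps) = n - 1 = 1406 - 1 = 1405


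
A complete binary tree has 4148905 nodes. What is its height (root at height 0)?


In a complete binary tree, level k holds nodes 2^k .. 2^(k+1)-1 (1-indexed).
Height = floor(log2(n)) = floor(log2(4148905)) = 21
Check: 2^21 = 2097152 <= 4148905 < 4194304 = 2^22


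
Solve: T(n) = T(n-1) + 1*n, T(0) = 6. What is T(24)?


Expanding the recurrence:
T(24) = T(23) + 1*24
       = T(22) + 1*23 + 1*24
       ...
       = T(0) + 1*(1 + 2 + ... + 24)
       = 6 + 1 * 24*25/2
       = 6 + 1 * 300
       = 6 + 300 = 306


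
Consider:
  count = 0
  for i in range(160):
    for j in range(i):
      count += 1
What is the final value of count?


For each i, the inner loop runs i times:
  i=0: inner runs 0 times
  i=1: inner runs 1 time
  i=2: inner runs 2 times
  i=3: inner runs 3 times
  i=4: inner runs 4 times
  i=5: inner runs 5 times
  i=6: inner runs 6 times
  i=7: inner runs 7 times
  ...
Total = 0 + 1 + 2 + ... + 159 = 160*(160-1)/2 = 12720


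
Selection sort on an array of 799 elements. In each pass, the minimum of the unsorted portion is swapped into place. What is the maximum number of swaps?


Selection sort performs one swap per pass:
  Pass 1: find min in positions 0 to 798, swap with position 0
  Pass 2: find min in positions 1 to 798, swap with position 1
  Pass 3: find min in positions 2 to 798, swap with position 2
  Pass 4: find min in positions 3 to 798, swap with position 3
  Pass 5: find min in positions 4 to 798, swap with position 4
  ... (793 more passes)
Total passes (and swaps) = n - 1 = 799 - 1 = 798


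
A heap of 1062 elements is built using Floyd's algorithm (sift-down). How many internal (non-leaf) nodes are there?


Leaf nodes occupy roughly half the array.
Sift-down is called for each internal node, starting from the last one.
Internal nodes = floor(n/2) = floor(1062/2) = 531


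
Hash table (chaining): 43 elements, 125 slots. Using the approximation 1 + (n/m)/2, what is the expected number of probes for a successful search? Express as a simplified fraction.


Computing expected probes:
alpha = 43/125
= 1 + alpha/2
= 1 + 43/(2*125)
= (2*125 + 43) / (2*125)
= 293/250


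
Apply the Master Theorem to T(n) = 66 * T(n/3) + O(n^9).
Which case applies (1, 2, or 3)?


The Master Theorem: T(n) = a*T(n/b) + O(n^c)
  a = 66, b = 3, c = 9
log_b(a) = log_3(66) ~ 3.814
Compare b^c with a: 3^9 = 19683 > 66, so c > log_b(a).
Since c > log_b(a), Case 3 applies.
T(n) = O(n^9)
Master Theorem case = 3


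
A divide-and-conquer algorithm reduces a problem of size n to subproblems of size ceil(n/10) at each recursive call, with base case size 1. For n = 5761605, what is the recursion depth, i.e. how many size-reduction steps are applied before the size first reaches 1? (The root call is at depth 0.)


Each step divides the size by 10 (rounding up); after k steps the size is ceil(n/10^k), which equals 1 exactly when 10^k >= n.
So the depth is the smallest k with 10^k >= 5761605, i.e. ceil(log_10(5761605)).
10^6 = 1000000 < 5761605 <= 10000000 = 10^7
Recursion depth = 7


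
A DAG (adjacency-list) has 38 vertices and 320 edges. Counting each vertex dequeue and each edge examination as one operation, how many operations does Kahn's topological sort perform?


V = 38 (vertex processing)
E = 320 (edge processing)
V + E = 38 + 320 = 358


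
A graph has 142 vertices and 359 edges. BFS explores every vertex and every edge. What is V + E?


A full BFS traversal dequeues each vertex once and examines each edge once.
Vertex visits: 142
Edge visits: 359
V + E = 142 + 359 = 501


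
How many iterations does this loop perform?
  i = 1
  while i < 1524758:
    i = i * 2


The loop variable doubles each iteration:
i = 1 -> 2 -> 4 -> 8 -> 16 -> 32 -> 64 -> 128 -> 256 -> 512 -> 1024 -> 2048 -> 4096 -> 8192 -> 16384 -> 32768 -> 65536 -> 131072 -> 262144 -> 524288 -> 1048576 -> 2097152 (stop, 2097152 >= 1524758)
Number of doublings = ceil(log2(1524758)) = 21


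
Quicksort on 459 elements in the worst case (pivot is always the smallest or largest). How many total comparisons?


In the worst case, each partition step picks the worst pivot:
  Partition 1: 458 comparisons (n-1 elements to compare)
  Partition 2: 457 comparisons
  Partition 3: 456 comparisons
  Partition 4: 455 comparisons
  Partition 5: 454 comparisons
  ...
  Last partition: 0 comparisons
Total = (n-1) + (n-2) + ... + 1 + 0 = n*(n-1)/2
= 459*458/2 = 105111


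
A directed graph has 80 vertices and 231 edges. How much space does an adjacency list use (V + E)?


Adjacency list: one list head per vertex + one entry per edge
Vertex heads: 80
Edge entries: 231
Total = 80 + 231 = 311


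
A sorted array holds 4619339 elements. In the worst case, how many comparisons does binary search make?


Halving sequence: 4619339 -> 2309669 -> 1154834 -> 577417 -> 288708 -> 144354 -> 72177 -> 36088 -> 18044 -> 9022 -> 4511 -> 2255 -> 1127 -> 563 -> 281 -> 140 -> 70 -> 35 -> 17 -> 8 -> 4 -> 2 -> 1
Number of halvings = 22
Max comparisons = 22 + 1 = 23


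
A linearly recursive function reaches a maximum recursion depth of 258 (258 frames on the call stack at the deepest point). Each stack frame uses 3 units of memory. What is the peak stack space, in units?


Maximum recursion depth = 258 frames
Memory per frame = 3 units
Total stack space = depth * frame_size
= 258 * 3 = 774


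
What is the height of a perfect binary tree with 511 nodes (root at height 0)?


A perfect binary tree with 511 nodes:
  511 = 2^9 - 1
  Levels: 0, 1, ..., 8
  Height = 8


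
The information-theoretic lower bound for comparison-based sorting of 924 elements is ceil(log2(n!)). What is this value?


A binary decision tree of height h has at most 2^h leaves and needs at least n! of them, so h >= ceil(log2(n!)).
924! is far too large to multiply out, so use Stirling's series:
  ln(n!) ~ n ln n - n + (1/2) ln(2 pi n) + 1/(12n)  (error below 1/(360 n^3), negligible here)
  ln(924) = 6.8287121
  n ln n = 924 * 6.8287121 = 6309.7300
  (1/2) ln(2 pi * 924) = (1/2) ln(5805.6632) = 4.3333
  1/(12*924) = 0.0001
  ln(924!) ~ 6309.7300 - 924 + 4.3333 + 0.0001 = 5390.0634
Convert to base 2: log2(924!) = 5390.0634 / ln 2 = 5390.0634 / 0.69314718 = 7776.2177
ceil(7776.2177) = 7777


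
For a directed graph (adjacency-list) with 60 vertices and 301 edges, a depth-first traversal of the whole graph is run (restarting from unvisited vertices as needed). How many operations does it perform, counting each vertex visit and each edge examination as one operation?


A full DFS traversal visits each vertex once and examines each edge once.
V = 60
E = 301
Sum = 60 + 301 = 361


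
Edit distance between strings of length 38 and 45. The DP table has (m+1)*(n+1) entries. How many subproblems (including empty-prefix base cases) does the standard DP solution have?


The table includes base cases (empty prefixes).
Rows: (m+1) = 39
Columns: (n+1) = 46
Total = 39 * 46 = 1794


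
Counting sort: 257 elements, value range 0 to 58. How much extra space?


n = 257 (output array)
k = 59 (count array for 59 distinct values)
Extra space = 257 + 59 = 316


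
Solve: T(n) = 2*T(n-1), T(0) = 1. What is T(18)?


Unrolling:
T(18) = 2*T(17) = 2^2*T(16) = ... = 2^18*T(0)
= 2^18 * 1
= 262144 * 1 = 262144


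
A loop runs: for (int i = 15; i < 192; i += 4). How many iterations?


Loop starts at i = 15, increments by 4, stops when i >= 192.
Number of iterations = ceil((192 - 15) / 4)
= ceil(177 / 4)
= 45


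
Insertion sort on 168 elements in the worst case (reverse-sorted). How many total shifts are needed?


In the worst case (reverse-sorted), each element shifts past all previous:
  Element 1: 1 shifts
  Element 2: 2 shifts
  Element 3: 3 shifts
  Element 4: 4 shifts
  Element 5: 5 shifts
  ...
  Element 167: 167 shifts
Total = 1 + 2 + ... + 167
= 168*(168-1)/2 = 14028


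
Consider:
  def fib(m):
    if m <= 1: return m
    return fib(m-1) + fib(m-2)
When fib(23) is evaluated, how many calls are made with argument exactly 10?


Let N(m) = number of times fib(m) is called while evaluating fib(23).
N(23) = 1 (the initial call).
N(22) = 1 (only fib(23) calls it).
For 1 <= m <= 21: fib(m) is called by fib(m+1) and fib(m+2), so
  N(m) = N(m+1) + N(m+2).
fib(0) is called only by fib(2), so N(0) = N(2).
Walk down from m=23:
  N(23)=1, N(22)=1, N(21)=2, N(20)=3, N(19)=5, N(18)=8, N(17)=13, N(16)=21, N(15)=34, N(14)=55, N(13)=89, N(12)=144, N(11)=233, N(10)=377
N(10) = 377


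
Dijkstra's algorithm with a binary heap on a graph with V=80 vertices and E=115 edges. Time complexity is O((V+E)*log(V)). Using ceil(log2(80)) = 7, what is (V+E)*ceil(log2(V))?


Dijkstra with a binary heap: each vertex is extracted once, each edge may relax once.
Each heap operation costs O(log V).
V + E = 80 + 115 = 195
ceil(log2(80)) = 7 (since 2^6 = 64 < 80 <= 128 = 2^7)
Total heap work = (V+E) * ceil(log2(V)) = 195 * 7 = 1365


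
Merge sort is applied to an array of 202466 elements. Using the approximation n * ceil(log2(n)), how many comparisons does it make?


Merge sort divides the array into halves recursively.
Number of levels = ceil(log2(202466)) = 18
At each level, approximately n = 202466 comparisons are needed for merging.
Total comparisons ~ n * ceil(log2(n)) = 202466 * 18 = 3644388


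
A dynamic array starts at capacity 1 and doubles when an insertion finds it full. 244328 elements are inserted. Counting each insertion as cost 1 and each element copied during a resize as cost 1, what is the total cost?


n = 244328
Insertion costs: 244328
Resizes copy 1, 2, 4, ... up to the largest power of 2 that is <= n-1 = 244327, i.e. 131072.
Copy costs = 1 + 2 + 4 + 8 + 16 + 32 + 64 + 128 + 256 + 512 + 1024 + 2048 + 4096 + 8192 + 16384 + 32768 + 65536 + 131072 = 262143
Total = 244328 + 262143 = 506471


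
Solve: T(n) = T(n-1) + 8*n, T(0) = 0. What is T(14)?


Expanding the recurrence:
T(14) = T(13) + 8*14
       = T(12) + 8*13 + 8*14
       ...
       = T(0) + 8*(1 + 2 + ... + 14)
       = 0 + 8 * 14*15/2
       = 0 + 8 * 105
       = 0 + 840 = 840


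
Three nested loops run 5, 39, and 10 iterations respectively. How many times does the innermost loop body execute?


Loop 1 (outermost): 5 iterations
Loop 2 (middle): 39 iterations per outer
Loop 3 (innermost): 10 iterations per middle
Total = 5 * 39 * 10 = 1950


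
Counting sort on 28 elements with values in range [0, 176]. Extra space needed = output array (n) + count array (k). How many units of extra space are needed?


Output array size: 28 (to store sorted result)
Count array size: 177 (one slot per possible value, range 0 to 176)
Total extra space = 28 + 177 = 205


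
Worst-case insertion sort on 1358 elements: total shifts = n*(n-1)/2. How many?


Sum of shifts = 1 + 2 + 3 + ... + 1357
= 1358 * 1357 / 2
= 1842806 / 2
= 921403


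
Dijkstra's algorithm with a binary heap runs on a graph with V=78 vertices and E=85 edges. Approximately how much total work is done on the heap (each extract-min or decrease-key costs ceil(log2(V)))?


Dijkstra with a binary heap: each vertex is extracted once, each edge may relax once.
Each heap operation costs O(log V).
V + E = 78 + 85 = 163
ceil(log2(78)) = 7 (since 2^6 = 64 < 78 <= 128 = 2^7)
Total heap work = (V+E) * ceil(log2(V)) = 163 * 7 = 1141


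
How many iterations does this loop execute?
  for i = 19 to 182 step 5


The loop variable i takes values starting at 19 and increments by 5 each iteration.
Sequence: i = 19, 24, 29, 34, 39, 44, 49, 54, 59, ...
The upper bound 182 is inclusive, so the count is floor((last - first) / step) + 1:
floor((182 - 19) / 5) + 1 = floor(163/5) + 1 = 32 + 1 = 33


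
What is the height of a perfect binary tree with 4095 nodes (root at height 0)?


A perfect binary tree with 4095 nodes:
  4095 = 2^12 - 1
  Levels: 0, 1, ..., 11
  Height = 11


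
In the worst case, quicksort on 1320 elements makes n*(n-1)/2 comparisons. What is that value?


Sum of comparisons per partition:
1319 + 1318 + ... + 1 + 0
= 1320 * (1320 - 1) / 2
= 1320 * 1319 / 2
= 870540


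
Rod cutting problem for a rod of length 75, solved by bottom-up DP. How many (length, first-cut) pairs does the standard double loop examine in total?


For each subproblem length i = 1..75, the inner loop considers i possible first cuts.
Total = 1 + 2 + ... + 75
= 75*(75+1)/2
= 75*76/2 = 2850


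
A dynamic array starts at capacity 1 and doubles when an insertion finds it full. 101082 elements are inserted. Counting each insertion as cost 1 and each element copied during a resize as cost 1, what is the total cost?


n = 101082
Insertion costs: 101082
Resizes copy 1, 2, 4, ... up to the largest power of 2 that is <= n-1 = 101081, i.e. 65536.
Copy costs = 1 + 2 + 4 + 8 + 16 + 32 + 64 + 128 + 256 + 512 + 1024 + 2048 + 4096 + 8192 + 16384 + 32768 + 65536 = 131071
Total = 101082 + 131071 = 232153


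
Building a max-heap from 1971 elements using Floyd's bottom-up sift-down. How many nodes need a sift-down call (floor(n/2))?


In a heap of 1971 elements (0-indexed array):
  Last element index: 1970
  Parent of last element: floor((1970 - 1) / 2) = 984
  Internal nodes: indices 0 to 984
  Count = floor(1971/2) = 985


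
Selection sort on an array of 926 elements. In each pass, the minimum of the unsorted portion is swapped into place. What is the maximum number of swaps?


Selection sort performs one swap per pass:
  Pass 1: find min in positions 0 to 925, swap with position 0
  Pass 2: find min in positions 1 to 925, swap with position 1
  Pass 3: find min in positions 2 to 925, swap with position 2
  Pass 4: find min in positions 3 to 925, swap with position 3
  Pass 5: find min in positions 4 to 925, swap with position 4
  ... (920 more passes)
Total passes (and swaps) = n - 1 = 926 - 1 = 925


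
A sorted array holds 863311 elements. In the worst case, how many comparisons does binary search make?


Halving sequence: 863311 -> 431655 -> 215827 -> 107913 -> 53956 -> 26978 -> 13489 -> 6744 -> 3372 -> 1686 -> 843 -> 421 -> 210 -> 105 -> 52 -> 26 -> 13 -> 6 -> 3 -> 1
Number of halvings = 19
Max comparisons = 19 + 1 = 20


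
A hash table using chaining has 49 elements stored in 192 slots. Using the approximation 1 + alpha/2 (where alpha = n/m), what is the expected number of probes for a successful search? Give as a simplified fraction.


Load factor alpha = n/m = 49/192
Expected probes = 1 + alpha/2 = 1 + 49/(2*192)
= 1 + 49/384
= 384/384 + 49/384
= 433/384


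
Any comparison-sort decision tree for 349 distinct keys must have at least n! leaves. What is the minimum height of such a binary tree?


A binary decision tree of height h has at most 2^h leaves and needs at least n! of them, so h >= ceil(log2(n!)).
349! is far too large to multiply out, so use Stirling's series:
  ln(n!) ~ n ln n - n + (1/2) ln(2 pi n) + 1/(12n)  (error below 1/(360 n^3), negligible here)
  ln(349) = 5.8550719
  n ln n = 349 * 5.8550719 = 2043.4201
  (1/2) ln(2 pi * 349) = (1/2) ln(2192.8317) = 3.8465
  1/(12*349) = 0.0002
  ln(349!) ~ 2043.4201 - 349 + 3.8465 + 0.0002 = 1698.2668
Convert to base 2: log2(349!) = 1698.2668 / ln 2 = 1698.2668 / 0.69314718 = 2450.0811
ceil(2450.0811) = 2451


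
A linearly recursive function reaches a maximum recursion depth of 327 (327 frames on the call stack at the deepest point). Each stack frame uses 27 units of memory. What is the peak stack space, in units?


Maximum recursion depth = 327 frames
Memory per frame = 27 units
Total stack space = depth * frame_size
= 327 * 27 = 8829


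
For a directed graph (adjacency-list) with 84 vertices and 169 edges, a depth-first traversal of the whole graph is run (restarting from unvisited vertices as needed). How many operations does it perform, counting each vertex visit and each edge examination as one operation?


A full DFS traversal visits each vertex once and examines each edge once.
V = 84
E = 169
Sum = 84 + 169 = 253


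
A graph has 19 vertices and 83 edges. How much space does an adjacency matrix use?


Adjacency matrix: V x V grid of entries
Space = V^2 = 19^2 = 19 * 19 = 361


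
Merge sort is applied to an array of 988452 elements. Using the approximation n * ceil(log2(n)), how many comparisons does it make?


Merge sort divides the array into halves recursively.
Number of levels = ceil(log2(988452)) = 20
At each level, approximately n = 988452 comparisons are needed for merging.
Total comparisons ~ n * ceil(log2(n)) = 988452 * 20 = 19769040


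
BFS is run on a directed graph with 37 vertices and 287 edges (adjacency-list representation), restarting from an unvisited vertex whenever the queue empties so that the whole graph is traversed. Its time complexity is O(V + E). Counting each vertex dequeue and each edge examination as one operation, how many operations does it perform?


A full BFS traversal dequeues each vertex exactly once and examines each directed edge exactly once.
V = 37 (vertex processing cost)
E = 287 (edge examination cost)
Total operations proportional to V + E = 37 + 287 = 324


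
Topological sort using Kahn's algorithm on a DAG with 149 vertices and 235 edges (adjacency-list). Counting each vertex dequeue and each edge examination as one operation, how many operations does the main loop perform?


Kahn's algorithm:
  1. Compute in-degrees: O(V + E)
  2. Process queue: each vertex dequeued once (O(V))
     each edge examined once (O(E))
Total = V + E = 149 + 235 = 384


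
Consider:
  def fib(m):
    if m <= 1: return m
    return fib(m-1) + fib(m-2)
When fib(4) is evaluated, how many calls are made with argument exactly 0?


Let N(m) = number of times fib(m) is called while evaluating fib(4).
N(4) = 1 (the initial call).
N(3) = 1 (only fib(4) calls it).
For 1 <= m <= 2: fib(m) is called by fib(m+1) and fib(m+2), so
  N(m) = N(m+1) + N(m+2).
fib(0) is called only by fib(2), so N(0) = N(2).
Walk down from m=4:
  N(4)=1, N(3)=1, N(2)=2, N(1)=3, N(0)=N(2)=2
N(0) = 2


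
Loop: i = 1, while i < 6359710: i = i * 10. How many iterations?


i multiplies by 10 each step:
i = 1 -> 10 -> 100 -> 1000 -> 10000 -> 100000 -> 1000000 -> 10000000 (stop)
Iterations = ceil(log_10(6359710)) = 7


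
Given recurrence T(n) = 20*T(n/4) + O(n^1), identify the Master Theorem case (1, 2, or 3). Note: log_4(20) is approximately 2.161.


Master Theorem parameters: a=20, b=4, c=1
log_b(a) = 2.161
Compare b^c with a: 4^1 = 4 < 20, so c < log_b(a).
Comparing c=1 vs log_b(a)=2.161:
1 < 2.161 => Case 1
Result: T(n) = O(n^(log_4 20)) ~ O(n^2.161)
Master Theorem case = 1


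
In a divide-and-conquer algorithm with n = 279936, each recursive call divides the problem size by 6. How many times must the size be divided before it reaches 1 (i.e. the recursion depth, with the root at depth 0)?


Number of divisions = log_6(279936)
Sizes: 279936 -> 46656 -> 7776 -> 1296 -> 216 -> 36 -> 6 -> 1 (7 divisions)
Recursion depth = 7


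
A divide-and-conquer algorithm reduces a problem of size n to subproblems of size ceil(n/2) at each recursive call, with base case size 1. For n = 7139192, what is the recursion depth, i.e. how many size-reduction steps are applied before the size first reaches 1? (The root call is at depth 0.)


Each step divides the size by 2 (rounding up); after k steps the size is ceil(n/2^k), which equals 1 exactly when 2^k >= n.
So the depth is the smallest k with 2^k >= 7139192, i.e. ceil(log_2(7139192)).
2^22 = 4194304 < 7139192 <= 8388608 = 2^23
Recursion depth = 23


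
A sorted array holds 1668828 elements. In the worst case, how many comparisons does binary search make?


Halving sequence: 1668828 -> 834414 -> 417207 -> 208603 -> 104301 -> 52150 -> 26075 -> 13037 -> 6518 -> 3259 -> 1629 -> 814 -> 407 -> 203 -> 101 -> 50 -> 25 -> 12 -> 6 -> 3 -> 1
Number of halvings = 20
Max comparisons = 20 + 1 = 21


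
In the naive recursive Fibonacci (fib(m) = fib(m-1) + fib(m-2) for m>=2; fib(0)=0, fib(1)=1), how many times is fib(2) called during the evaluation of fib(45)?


Let N(m) = number of times fib(m) is called while evaluating fib(45).
N(45) = 1 (the initial call).
N(44) = 1 (only fib(45) calls it).
For 1 <= m <= 43: fib(m) is called by fib(m+1) and fib(m+2), so
  N(m) = N(m+1) + N(m+2).
fib(0) is called only by fib(2), so N(0) = N(2).
Walk down from m=45:
  N(45)=1, N(44)=1, N(43)=2, N(42)=3, N(41)=5, N(40)=8, N(39)=13, N(38)=21, N(37)=34, N(36)=55, N(35)=89, N(34)=144, N(33)=233, N(32)=377, N(31)=610, N(30)=987, N(29)=1597, N(28)=2584, N(27)=4181, N(26)=6765, N(25)=10946, N(24)=17711, N(23)=28657, N(22)=46368, N(21)=75025, N(20)=121393, N(19)=196418, N(18)=317811, N(17)=514229, N(16)=832040, N(15)=1346269, N(14)=2178309, N(13)=3524578, N(12)=5702887, N(11)=9227465, N(10)=14930352, N(9)=24157817, N(8)=39088169, N(7)=63245986, N(6)=102334155, N(5)=165580141, N(4)=267914296, N(3)=433494437, N(2)=701408733
N(2) = 701408733


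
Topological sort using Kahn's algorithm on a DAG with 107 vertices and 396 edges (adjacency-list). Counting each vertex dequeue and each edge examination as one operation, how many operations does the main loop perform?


Kahn's algorithm:
  1. Compute in-degrees: O(V + E)
  2. Process queue: each vertex dequeued once (O(V))
     each edge examined once (O(E))
Total = V + E = 107 + 396 = 503


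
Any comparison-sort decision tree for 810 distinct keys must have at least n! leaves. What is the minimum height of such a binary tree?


A binary decision tree of height h has at most 2^h leaves and needs at least n! of them, so h >= ceil(log2(n!)).
810! is far too large to multiply out, so use Stirling's series:
  ln(n!) ~ n ln n - n + (1/2) ln(2 pi n) + 1/(12n)  (error below 1/(360 n^3), negligible here)
  ln(810) = 6.6970342
  n ln n = 810 * 6.6970342 = 5424.5977
  (1/2) ln(2 pi * 810) = (1/2) ln(5089.3801) = 4.2675
  1/(12*810) = 0.0001
  ln(810!) ~ 5424.5977 - 810 + 4.2675 + 0.0001 = 4618.8653
Convert to base 2: log2(810!) = 4618.8653 / ln 2 = 4618.8653 / 0.69314718 = 6663.6141
ceil(6663.6141) = 6664


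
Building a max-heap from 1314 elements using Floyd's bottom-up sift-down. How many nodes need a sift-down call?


In a heap of 1314 elements (0-indexed array):
  Last element index: 1313
  Parent of last element: floor((1313 - 1) / 2) = 656
  Internal nodes: indices 0 to 656
  Count = floor(1314/2) = 657


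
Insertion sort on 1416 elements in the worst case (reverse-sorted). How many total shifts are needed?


In the worst case (reverse-sorted), each element shifts past all previous:
  Element 1: 1 shifts
  Element 2: 2 shifts
  Element 3: 3 shifts
  Element 4: 4 shifts
  Element 5: 5 shifts
  ...
  Element 1415: 1415 shifts
Total = 1 + 2 + ... + 1415
= 1416*(1416-1)/2 = 1001820


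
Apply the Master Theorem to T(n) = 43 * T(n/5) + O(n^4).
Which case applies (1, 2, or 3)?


The Master Theorem: T(n) = a*T(n/b) + O(n^c)
  a = 43, b = 5, c = 4
log_b(a) = log_5(43) ~ 2.337
Compare b^c with a: 5^4 = 625 > 43, so c > log_b(a).
Since c > log_b(a), Case 3 applies.
T(n) = O(n^4)
Master Theorem case = 3


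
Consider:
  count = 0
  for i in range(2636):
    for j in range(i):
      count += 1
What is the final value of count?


For each i, the inner loop runs i times:
  i=0: inner runs 0 times
  i=1: inner runs 1 time
  i=2: inner runs 2 times
  i=3: inner runs 3 times
  i=4: inner runs 4 times
  i=5: inner runs 5 times
  i=6: inner runs 6 times
  i=7: inner runs 7 times
  ...
Total = 0 + 1 + 2 + ... + 2635 = 2636*(2636-1)/2 = 3472930


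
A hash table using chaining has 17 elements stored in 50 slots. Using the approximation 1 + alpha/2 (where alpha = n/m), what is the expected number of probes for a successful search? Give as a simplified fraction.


Load factor alpha = n/m = 17/50
Expected probes = 1 + alpha/2 = 1 + 17/(2*50)
= 1 + 17/100
= 100/100 + 17/100
= 117/100


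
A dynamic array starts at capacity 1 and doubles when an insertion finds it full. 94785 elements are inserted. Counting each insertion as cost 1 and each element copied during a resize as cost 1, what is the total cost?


n = 94785
Insertion costs: 94785
Resizes copy 1, 2, 4, ... up to the largest power of 2 that is <= n-1 = 94784, i.e. 65536.
Copy costs = 1 + 2 + 4 + 8 + 16 + 32 + 64 + 128 + 256 + 512 + 1024 + 2048 + 4096 + 8192 + 16384 + 32768 + 65536 = 131071
Total = 94785 + 131071 = 225856


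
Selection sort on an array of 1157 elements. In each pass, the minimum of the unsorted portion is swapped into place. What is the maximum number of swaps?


Selection sort performs one swap per pass:
  Pass 1: find min in positions 0 to 1156, swap with position 0
  Pass 2: find min in positions 1 to 1156, swap with position 1
  Pass 3: find min in positions 2 to 1156, swap with position 2
  Pass 4: find min in positions 3 to 1156, swap with position 3
  Pass 5: find min in positions 4 to 1156, swap with position 4
  ... (1151 more passes)
Total passes (and swaps) = n - 1 = 1157 - 1 = 1156


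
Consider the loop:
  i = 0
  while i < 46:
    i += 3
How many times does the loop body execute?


Starting at i = 0, each iteration adds 3.
Iterations until i >= 46:
  Iteration 1: i = 0 -> i = 3
  Iteration 2: i = 3 -> i = 6
  Iteration 3: i = 6 -> i = 9
  Iteration 4: i = 9 -> i = 12
  Iteration 5: i = 12 -> i = 15
  Iteration 6: i = 15 -> i = 18
  Iteration 7: i = 18 -> i = 21
  Iteration 8: i = 21 -> i = 24
  ... continuing ...
Total iterations = ceil(46/3) = 16


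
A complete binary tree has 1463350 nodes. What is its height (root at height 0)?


In a complete binary tree, level k holds nodes 2^k .. 2^(k+1)-1 (1-indexed).
Height = floor(log2(n)) = floor(log2(1463350)) = 20
Check: 2^20 = 1048576 <= 1463350 < 2097152 = 2^21


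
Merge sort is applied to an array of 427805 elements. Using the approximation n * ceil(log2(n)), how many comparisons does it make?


Merge sort divides the array into halves recursively.
Number of levels = ceil(log2(427805)) = 19
At each level, approximately n = 427805 comparisons are needed for merging.
Total comparisons ~ n * ceil(log2(n)) = 427805 * 19 = 8128295


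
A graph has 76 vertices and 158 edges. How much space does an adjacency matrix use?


Adjacency matrix: V x V grid of entries
Space = V^2 = 76^2 = 76 * 76 = 5776


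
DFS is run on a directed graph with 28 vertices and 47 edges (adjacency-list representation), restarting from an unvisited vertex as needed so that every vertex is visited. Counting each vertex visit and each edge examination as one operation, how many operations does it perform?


A full DFS traversal processes each vertex exactly once (push/pop on stack).
Each directed edge is examined once.
V = 28, E = 47
V + E = 75


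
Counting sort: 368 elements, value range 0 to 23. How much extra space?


n = 368 (output array)
k = 24 (count array for 24 distinct values)
Extra space = 368 + 24 = 392


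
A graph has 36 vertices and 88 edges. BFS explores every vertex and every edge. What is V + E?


A full BFS traversal dequeues each vertex once and examines each edge once.
Vertex visits: 36
Edge visits: 88
V + E = 36 + 88 = 124


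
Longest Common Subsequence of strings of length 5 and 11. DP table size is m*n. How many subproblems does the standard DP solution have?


DP table indexed by positions in both strings.
First string: 5 positions
Second string: 11 positions
Total = 5 * 11 = 55


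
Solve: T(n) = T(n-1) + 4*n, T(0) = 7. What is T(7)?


Expanding the recurrence:
T(7) = T(6) + 4*7
       = T(5) + 4*6 + 4*7
       ...
       = T(0) + 4*(1 + 2 + ... + 7)
       = 7 + 4 * 7*8/2
       = 7 + 4 * 28
       = 7 + 112 = 119


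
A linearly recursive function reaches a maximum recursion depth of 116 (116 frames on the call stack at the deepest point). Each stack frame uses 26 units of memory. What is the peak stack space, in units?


Maximum recursion depth = 116 frames
Memory per frame = 26 units
Total stack space = depth * frame_size
= 116 * 26 = 3016


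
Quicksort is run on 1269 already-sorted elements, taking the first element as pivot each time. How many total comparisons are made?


Sum of comparisons per partition:
1268 + 1267 + ... + 1 + 0
= 1269 * (1269 - 1) / 2
= 1269 * 1268 / 2
= 804546


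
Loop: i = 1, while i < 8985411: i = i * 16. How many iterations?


i multiplies by 16 each step:
i = 1 -> 16 -> 256 -> 4096 -> 65536 -> 1048576 -> 16777216 (stop)
Iterations = ceil(log_16(8985411)) = 6


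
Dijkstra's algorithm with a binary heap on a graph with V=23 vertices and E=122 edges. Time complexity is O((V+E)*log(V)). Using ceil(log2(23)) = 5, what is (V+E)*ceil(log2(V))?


Dijkstra with a binary heap: each vertex is extracted once, each edge may relax once.
Each heap operation costs O(log V).
V + E = 23 + 122 = 145
ceil(log2(23)) = 5 (since 2^4 = 16 < 23 <= 32 = 2^5)
Total heap work = (V+E) * ceil(log2(V)) = 145 * 5 = 725


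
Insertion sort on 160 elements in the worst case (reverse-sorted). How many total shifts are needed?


In the worst case (reverse-sorted), each element shifts past all previous:
  Element 1: 1 shifts
  Element 2: 2 shifts
  Element 3: 3 shifts
  Element 4: 4 shifts
  Element 5: 5 shifts
  ...
  Element 159: 159 shifts
Total = 1 + 2 + ... + 159
= 160*(160-1)/2 = 12720


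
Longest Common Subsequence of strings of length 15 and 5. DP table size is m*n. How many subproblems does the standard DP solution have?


DP table indexed by positions in both strings.
First string: 15 positions
Second string: 5 positions
Total = 15 * 5 = 75


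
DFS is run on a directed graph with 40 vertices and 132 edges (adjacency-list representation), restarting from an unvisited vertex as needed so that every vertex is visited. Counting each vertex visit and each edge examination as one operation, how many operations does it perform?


A full DFS traversal processes each vertex exactly once (push/pop on stack).
Each directed edge is examined once.
V = 40, E = 132
V + E = 172


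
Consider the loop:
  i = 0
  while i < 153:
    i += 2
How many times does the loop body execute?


Starting at i = 0, each iteration adds 2.
Iterations until i >= 153:
  Iteration 1: i = 0 -> i = 2
  Iteration 2: i = 2 -> i = 4
  Iteration 3: i = 4 -> i = 6
  Iteration 4: i = 6 -> i = 8
  Iteration 5: i = 8 -> i = 10
  Iteration 6: i = 10 -> i = 12
  Iteration 7: i = 12 -> i = 14
  Iteration 8: i = 14 -> i = 16
  ... continuing ...
Total iterations = ceil(153/2) = 77


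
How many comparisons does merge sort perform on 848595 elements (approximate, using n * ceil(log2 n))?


Recursion depth: ceil(log2(848595)) = 20
Each recursion level merges n = 848595 elements
Total = 848595 * 20 = 16971900


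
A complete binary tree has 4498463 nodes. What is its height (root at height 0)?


In a complete binary tree, level k holds nodes 2^k .. 2^(k+1)-1 (1-indexed).
Height = floor(log2(n)) = floor(log2(4498463)) = 22
Check: 2^22 = 4194304 <= 4498463 < 8388608 = 2^23


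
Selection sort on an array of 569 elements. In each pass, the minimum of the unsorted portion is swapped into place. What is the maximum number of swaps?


Selection sort performs one swap per pass:
  Pass 1: find min in positions 0 to 568, swap with position 0
  Pass 2: find min in positions 1 to 568, swap with position 1
  Pass 3: find min in positions 2 to 568, swap with position 2
  Pass 4: find min in positions 3 to 568, swap with position 3
  Pass 5: find min in positions 4 to 568, swap with position 4
  ... (563 more passes)
Total passes (and swaps) = n - 1 = 569 - 1 = 568


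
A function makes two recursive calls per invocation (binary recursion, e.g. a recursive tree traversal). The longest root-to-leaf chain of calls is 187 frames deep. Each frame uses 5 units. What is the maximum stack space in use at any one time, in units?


Binary recursion: the two calls run one after the other, so only one root-to-leaf chain of frames is on the stack at a time.
Maximum depth (longest chain) = 187 frames
Each frame = 5 units
Max stack space = 187 * 5 = 935


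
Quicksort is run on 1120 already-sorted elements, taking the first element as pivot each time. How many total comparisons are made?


Sum of comparisons per partition:
1119 + 1118 + ... + 1 + 0
= 1120 * (1120 - 1) / 2
= 1120 * 1119 / 2
= 626640


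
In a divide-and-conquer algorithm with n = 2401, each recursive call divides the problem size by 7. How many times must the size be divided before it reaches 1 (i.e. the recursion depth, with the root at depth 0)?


Number of divisions = log_7(2401)
Sizes: 2401 -> 343 -> 49 -> 7 -> 1 (4 divisions)
Recursion depth = 4


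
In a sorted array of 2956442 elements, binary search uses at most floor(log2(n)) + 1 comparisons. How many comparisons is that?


Halving sequence: 2956442 -> 1478221 -> 739110 -> 369555 -> 184777 -> 92388 -> 46194 -> 23097 -> 11548 -> 5774 -> 2887 -> 1443 -> 721 -> 360 -> 180 -> 90 -> 45 -> 22 -> 11 -> 5 -> 2 -> 1
Number of halvings = 21
Max comparisons = 21 + 1 = 22
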